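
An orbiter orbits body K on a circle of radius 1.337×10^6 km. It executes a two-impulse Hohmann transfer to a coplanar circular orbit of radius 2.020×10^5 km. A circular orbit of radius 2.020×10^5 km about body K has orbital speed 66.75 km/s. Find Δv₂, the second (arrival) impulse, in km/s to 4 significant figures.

Δv₂ = 21.24 km/s

From the circular-orbit relation v² = μ/r at r = 2.020×10^5 km: μ = v²r = (66.75)² × 2.020×10^5 = 9.00024×10^8 km³/s².
Semi-major axis of the transfer orbit: a_t = (1.337×10^6 + 2.020×10^5)/2 = 7.695×10^5 km.
Circular speed at r = 2.020×10^5 km: v_c = √(μ/r) = 66.75 km/s.
Vis-viva on the transfer ellipse at r = 2.020×10^5 km gives v_t = √[μ(2/r − 1/a_t)] = 87.99 km/s.
Δv₂ = |v_t − v_c| = |87.99 − 66.75| = 21.24 km/s.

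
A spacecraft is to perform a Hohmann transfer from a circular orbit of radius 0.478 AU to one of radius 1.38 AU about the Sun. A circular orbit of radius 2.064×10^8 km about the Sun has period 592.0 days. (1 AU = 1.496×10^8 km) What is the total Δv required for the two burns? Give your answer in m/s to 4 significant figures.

Δv = 16590 m/s

From Kepler's third law T² = 4π²r³/μ at r = 2.064×10^8 km, T = 592.0 days = 592.0 × 86400 s = 5.11488×10^7 s: μ = 4π²r³/T² = 1.32684×10^11 km³/s².
In km: r₁ = 0.478 × 1.496×10^8 = 7.15088×10^7 km; r₂ = 1.38 × 1.496×10^8 = 2.06448×10^8 km.
Transfer-ellipse semi-major axis a_t = (r₁ + r₂)/2 = (7.15088×10^7 + 2.06448×10^8)/2 = 1.389784×10^8 km.
At r₁ the circular-orbit speed is v₁ = √(μ/r₁) = 43.075 km/s.
Transfer-orbit speed at r₁ (vis-viva equation): v_p = √[μ(2/r₁ − 1/a_t)] = 52.500 km/s.
First burn Δv₁ = |v_p − v₁| = 9.425 km/s.
At r₂, v₂ = √(μ/r₂) = 25.3515 km/s.
Transfer-orbit speed at r₂: v_a = √[μ(2/r₂ − 1/a_t)] = 18.1848 km/s.
Second burn Δv₂ = |v₂ − v_a| = 7.167 km/s.
Total Δv = Δv₁ + Δv₂ = 16.59 km/s.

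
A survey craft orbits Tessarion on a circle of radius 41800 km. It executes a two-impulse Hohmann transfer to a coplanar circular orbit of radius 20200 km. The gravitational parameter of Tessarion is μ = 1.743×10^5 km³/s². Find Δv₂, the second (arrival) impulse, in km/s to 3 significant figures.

Δv₂ = 0.474 km/s

Semi-major axis of the transfer orbit: a_t = (41800 + 20200)/2 = 31000 km.
On the circular orbit at r = 20200 km, v_c = √(μ/r) = 2.9375 km/s.
Transfer-orbit speed at the same r (vis-viva, a = a_t): v_t = √[μ(2/r − 1/a_t)] = 3.4110 km/s.
Δv₂ = |v_t − v_c| = |3.4110 − 2.9375| = 0.4735 km/s.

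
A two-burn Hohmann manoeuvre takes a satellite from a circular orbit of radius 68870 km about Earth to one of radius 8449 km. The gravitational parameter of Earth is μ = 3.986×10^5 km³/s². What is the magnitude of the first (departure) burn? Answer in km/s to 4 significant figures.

Δv₁ = 1.281 km/s

Semi-major axis of the transfer orbit: a_t = (68870 + 8449)/2 = 38659.5 km.
Circular speed at r = 68870 km: v_c = √(μ/r) = 2.406 km/s.
Transfer-orbit speed at the same r (vis-viva, a = a_t): v_t = √[μ(2/r − 1/a_t)] = 1.125 km/s.
Δv₁ = |v_t − v_c| = |1.125 − 2.406| = 1.281 km/s.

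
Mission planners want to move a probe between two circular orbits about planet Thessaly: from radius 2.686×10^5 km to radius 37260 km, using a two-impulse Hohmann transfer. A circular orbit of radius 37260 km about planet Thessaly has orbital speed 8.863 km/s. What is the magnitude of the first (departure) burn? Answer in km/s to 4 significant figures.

From the circular-orbit relation v² = μ/r at r = 37260 km: μ = v²r = (8.863)² × 37260 = 2.92688×10^6 km³/s².
Transfer-ellipse semi-major axis a_t = (r₁ + r₂)/2 = (2.686×10^5 + 37260)/2 = 1.5293×10^5 km.
On the circular orbit at r = 2.686×10^5 km, v_c = √(μ/r) = 3.301 km/s.
Vis-viva on the transfer ellipse at r = 2.686×10^5 km gives v_t = √[μ(2/r − 1/a_t)] = 1.629 km/s.
Δv₁ = |v_t − v_c| = |1.629 − 3.301| = 1.672 km/s.

Δv₁ = 1.672 km/s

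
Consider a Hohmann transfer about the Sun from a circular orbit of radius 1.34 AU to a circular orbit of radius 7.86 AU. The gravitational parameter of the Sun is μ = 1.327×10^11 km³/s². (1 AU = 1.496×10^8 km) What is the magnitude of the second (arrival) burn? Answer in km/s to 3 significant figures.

Δv₂ = 4.89 km/s

In km: r₁ = 1.34 × 1.496×10^8 = 2.00464×10^8 km; r₂ = 7.86 × 1.496×10^8 = 1.175856×10^9 km.
The Hohmann ellipse has a_t = (r₁ + r₂)/2 = 6.8816×10^8 km.
Circular speed at r = 1.175856×10^9 km: v_c = √(μ/r) = 10.6233 km/s.
Transfer-orbit speed at the same r (vis-viva, a = a_t): v_t = √[μ(2/r − 1/a_t)] = 5.73366 km/s.
Δv₂ = |v_t − v_c| = |5.73366 − 10.6233| = 4.890 km/s.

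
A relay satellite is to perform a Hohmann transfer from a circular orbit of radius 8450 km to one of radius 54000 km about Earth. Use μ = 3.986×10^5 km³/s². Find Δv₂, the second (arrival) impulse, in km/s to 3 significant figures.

Δv₂ = 1.30 km/s

The Hohmann ellipse has a_t = (r₁ + r₂)/2 = 31225 km.
Circular speed at r = 54000 km: v_c = √(μ/r) = 2.717 km/s.
Transfer-orbit speed at the same r (vis-viva, a = a_t): v_t = √[μ(2/r − 1/a_t)] = 1.413 km/s.
Δv₂ = |v_t − v_c| = |1.413 − 2.717| = 1.304 km/s.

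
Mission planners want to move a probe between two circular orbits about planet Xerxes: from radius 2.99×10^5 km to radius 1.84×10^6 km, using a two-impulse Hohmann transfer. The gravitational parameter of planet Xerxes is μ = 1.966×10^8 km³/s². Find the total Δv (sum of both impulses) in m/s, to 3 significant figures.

Δv = 12900 m/s

The Hohmann ellipse has a_t = (r₁ + r₂)/2 = 1.0695×10^6 km.
At r₁ the circular-orbit speed is v₁ = √(μ/r₁) = 25.6423 km/s.
On the transfer ellipse at r₁, vis-viva equation gives v_p = √[μ(2/r₁ − 1/a_t)] = 33.6337 km/s.
First burn Δv₁ = |v_p − v₁| = 7.991 km/s.
Circular speed at r₂: v₂ = √(μ/r₂) = 10.3367 km/s.
Transfer-orbit speed at r₂: v_a = √[μ(2/r₂ − 1/a_t)] = 5.46548 km/s.
Second burn Δv₂ = |v₂ − v_a| = 4.871 km/s.
Δv = Δv₁ + Δv₂ = 7.991 + 4.871 = 12.86 km/s.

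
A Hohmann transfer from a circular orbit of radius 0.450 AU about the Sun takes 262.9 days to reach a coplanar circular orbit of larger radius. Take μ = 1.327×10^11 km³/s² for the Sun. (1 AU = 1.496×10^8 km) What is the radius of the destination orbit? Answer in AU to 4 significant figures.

r₂ = 2.100 AU

In km: r₁ = 0.450 × 1.496×10^8 = 6.732×10^7 km.
Transfer time t = 262.9 days = 2.271456×10^7 s, and t = π√(a_t³/μ).
So a_t = (μ t²/π²)^(1/3) = (1.327×10^11 × (2.271456×10^7)² / π²)^(1/3) = 1.9072×10^8 km.
Since a_t = (r₁ + r₂)/2, r₂ = 2a_t − r₁ = 2×1.9072×10^8 − 6.732×10^7 = 3.1412×10^8 km.
In AU: r₂ = 3.1412×10^8 / 1.496×10^8 = 2.100 AU.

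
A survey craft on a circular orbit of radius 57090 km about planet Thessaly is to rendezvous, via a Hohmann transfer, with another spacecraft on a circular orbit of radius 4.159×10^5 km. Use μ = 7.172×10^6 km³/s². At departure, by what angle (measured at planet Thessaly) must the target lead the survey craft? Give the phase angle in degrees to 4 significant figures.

φ = 102.8°

The Hohmann ellipse has a_t = (r₁ + r₂)/2 = 2.36495×10^5 km.
The half-period of the transfer ellipse is t = π√(a_t³/μ) = 1.349×10^5 s.
The target's mean motion on its circular orbit is ω₂ = √(μ/r₂³) = 9.985×10^-6 rad/s.
Angle swept by the target during transfer: ω₂·t = 1.347 rad = 77.18°.
The survey craft traverses 180° on the transfer ellipse, so the target must lead by 180° − 77.18° = 102.8°.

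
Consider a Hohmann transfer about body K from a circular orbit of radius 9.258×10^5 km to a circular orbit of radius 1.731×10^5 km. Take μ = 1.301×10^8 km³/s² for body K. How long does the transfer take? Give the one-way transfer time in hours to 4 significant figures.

Transfer-ellipse semi-major axis a_t = (r₁ + r₂)/2 = (9.258×10^5 + 1.731×10^5)/2 = 5.4945×10^5 km.
Transfer time t = π√(a_t³/μ) = π√((5.4945×10^5)³ / 1.301×10^8) = 1.1218×10^5 s.
Converting: 1.1218×10^5 s ÷ 3600 s/hour = 31.16 hours.

t = 31.16 hours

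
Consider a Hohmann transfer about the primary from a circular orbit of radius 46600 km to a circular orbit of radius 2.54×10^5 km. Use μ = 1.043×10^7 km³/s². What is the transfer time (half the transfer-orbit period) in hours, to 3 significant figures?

Transfer-ellipse semi-major axis a_t = (r₁ + r₂)/2 = (46600 + 2.540×10^5)/2 = 1.503×10^5 km.
By Kepler's third law the transfer-orbit period is T = 2π√(a_t³/μ), so t = T/2 = 56680 s.
Converting: 56680 s ÷ 3600 s/hour = 15.7 hours.

t = 15.7 hours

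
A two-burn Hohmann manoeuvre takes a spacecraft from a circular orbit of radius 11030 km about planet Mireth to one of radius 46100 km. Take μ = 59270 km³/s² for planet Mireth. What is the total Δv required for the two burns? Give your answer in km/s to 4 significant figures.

Δv = 1.056 km/s

Transfer-ellipse semi-major axis a_t = (r₁ + r₂)/2 = (11030 + 46100)/2 = 28565 km.
At r₁ the circular-orbit speed is v₁ = √(μ/r₁) = 2.31809 km/s.
On the transfer ellipse at r₁, vis-viva equation gives v_p = √[μ(2/r₁ − 1/a_t)] = 2.94485 km/s.
First burn Δv₁ = |v_p − v₁| = 0.6268 km/s.
At r₂, v₂ = √(μ/r₂) = 1.1339 km/s.
Transfer-orbit speed at r₂: v_a = √[μ(2/r₂ − 1/a_t)] = 0.70459 km/s.
Second burn Δv₂ = |v₂ − v_a| = 0.4293 km/s.
Δv = Δv₁ + Δv₂ = 0.6268 + 0.4293 = 1.056 km/s.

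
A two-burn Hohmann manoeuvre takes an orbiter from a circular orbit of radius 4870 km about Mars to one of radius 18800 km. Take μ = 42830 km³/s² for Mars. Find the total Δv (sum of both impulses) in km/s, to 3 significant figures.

Δv = 1.31 km/s

The Hohmann ellipse has a_t = (r₁ + r₂)/2 = 11835 km.
Circular speed at r₁: v₁ = √(μ/r₁) = √(42830/4870) = 2.9656 km/s.
Transfer-orbit speed at r₁ (vis-viva equation): v_p = √[μ(2/r₁ − 1/a_t)] = 3.7377 km/s.
First burn Δv₁ = |v_p − v₁| = 0.7721 km/s.
Circular speed at r₂: v₂ = √(μ/r₂) = 1.50937 km/s.
Transfer-orbit speed at r₂: v_a = √[μ(2/r₂ − 1/a_t)] = 0.968223 km/s.
Second burn Δv₂ = |v₂ − v_a| = 0.5411 km/s.
Δv = Δv₁ + Δv₂ = 0.7721 + 0.5411 = 1.313 km/s.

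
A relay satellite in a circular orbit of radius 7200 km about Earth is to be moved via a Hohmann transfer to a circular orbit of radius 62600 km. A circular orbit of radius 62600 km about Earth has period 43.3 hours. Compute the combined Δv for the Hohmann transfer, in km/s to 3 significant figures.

From Kepler's third law T² = 4π²r³/μ at r = 62600 km, T = 43.3 hours = 43.3 × 3600 s = 1.5588×10^5 s: μ = 4π²r³/T² = 3.98568×10^5 km³/s².
Semi-major axis of the transfer orbit: a_t = (7200 + 62600)/2 = 34900 km.
Circular speed at r₁: v₁ = √(μ/r₁) = √(3.98568×10^5/7200) = 7.4402 km/s.
On the transfer ellipse at r₁, vis-viva equation gives v_p = √[μ(2/r₁ − 1/a_t)] = 9.9646 km/s.
First burn Δv₁ = |v_p − v₁| = 2.5244 km/s.
At r₂, v₂ = √(μ/r₂) = 2.5233 km/s.
Transfer-orbit speed at r₂: v_a = √[μ(2/r₂ − 1/a_t)] = 1.1461 km/s.
Second burn Δv₂ = |v₂ − v_a| = 1.3772 km/s.
Δv = Δv₁ + Δv₂ = 2.5244 + 1.3772 = 3.902 km/s.

Δv = 3.90 km/s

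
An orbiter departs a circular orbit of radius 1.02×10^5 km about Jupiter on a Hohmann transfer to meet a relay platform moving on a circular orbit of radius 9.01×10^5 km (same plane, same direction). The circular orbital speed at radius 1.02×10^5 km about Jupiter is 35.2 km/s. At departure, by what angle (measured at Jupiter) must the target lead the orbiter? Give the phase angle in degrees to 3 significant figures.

φ = 105°

From the circular-orbit relation v² = μ/r at r = 1.02×10^5 km: μ = v²r = (35.2)² × 1.02×10^5 = 1.26382×10^8 km³/s².
Semi-major axis of the transfer orbit: a_t = (1.020×10^5 + 9.010×10^5)/2 = 5.015×10^5 km.
The half-period of the transfer ellipse is t = π√(a_t³/μ) = 99246 s.
Target angular speed ω₂ = √(μ/r₂³) = 1.3145×10^-5 rad/s.
Angle swept by the target during transfer: ω₂·t = 1.3046 rad = 74.75°.
Arrival is 180° from departure on the ellipse, so φ = 180° − 74.75° = 105°.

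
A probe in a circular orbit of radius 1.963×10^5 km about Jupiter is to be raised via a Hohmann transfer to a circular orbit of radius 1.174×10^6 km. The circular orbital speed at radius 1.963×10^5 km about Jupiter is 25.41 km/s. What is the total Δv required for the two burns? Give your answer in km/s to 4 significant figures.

Δv = 12.68 km/s

From the circular-orbit relation v² = μ/r at r = 1.963×10^5 km: μ = v²r = (25.41)² × 1.963×10^5 = 1.26745×10^8 km³/s².
Semi-major axis of the transfer orbit: a_t = (1.963×10^5 + 1.174×10^6)/2 = 6.8515×10^5 km.
Circular speed at r₁: v₁ = √(μ/r₁) = √(1.26745×10^8/1.963×10^5) = 25.410 km/s.
On the transfer ellipse at r₁, v² = μ(2/r − 1/a) gives v_p = √[μ(2/r₁ − 1/a_t)] = 33.262 km/s.
First burn Δv₁ = |v_p − v₁| = 7.852 km/s.
At r₂, v₂ = √(μ/r₂) = 10.3904 km/s.
Transfer-orbit speed at r₂: v_a = √[μ(2/r₂ − 1/a_t)] = 5.56158 km/s.
Second burn Δv₂ = |v₂ − v_a| = 4.829 km/s.
Δv = Δv₁ + Δv₂ = 7.852 + 4.829 = 12.68 km/s.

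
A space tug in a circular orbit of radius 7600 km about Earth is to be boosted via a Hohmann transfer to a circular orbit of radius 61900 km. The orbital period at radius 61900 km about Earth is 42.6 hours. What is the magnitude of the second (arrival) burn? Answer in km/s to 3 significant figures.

From Kepler's third law T² = 4π²r³/μ at r = 61900 km, T = 42.6 hours = 42.6 × 3600 s = 1.5336×10^5 s: μ = 4π²r³/T² = 3.98114×10^5 km³/s².
Semi-major axis of the transfer orbit: a_t = (7600 + 61900)/2 = 34750 km.
On the circular orbit at r = 61900 km, v_c = √(μ/r) = 2.536 km/s.
Transfer-orbit speed at the same r (vis-viva, a = a_t): v_t = √[μ(2/r − 1/a_t)] = 1.186 km/s.
Δv₂ = |v_t − v_c| = |1.186 − 2.536| = 1.350 km/s.

Δv₂ = 1.35 km/s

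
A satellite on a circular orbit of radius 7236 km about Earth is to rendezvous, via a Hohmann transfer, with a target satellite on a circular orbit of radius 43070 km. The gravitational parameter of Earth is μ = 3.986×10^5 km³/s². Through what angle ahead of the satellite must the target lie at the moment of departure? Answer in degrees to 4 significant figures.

φ = 99.67°

The Hohmann ellipse has a_t = (r₁ + r₂)/2 = 25153 km.
The half-period of the transfer ellipse is t = π√(a_t³/μ) = 19850 s.
The target's mean motion on its circular orbit is ω₂ = √(μ/r₂³) = 7.063×10^-5 rad/s.
Angle swept by the target during transfer: ω₂·t = 1.402 rad = 80.33°.
Arrival is 180° from departure on the ellipse, so φ = 180° − 80.33° = 99.67°.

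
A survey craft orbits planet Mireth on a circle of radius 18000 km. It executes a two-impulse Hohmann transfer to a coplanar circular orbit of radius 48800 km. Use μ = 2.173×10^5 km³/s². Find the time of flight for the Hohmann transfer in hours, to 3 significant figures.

Transfer-ellipse semi-major axis a_t = (r₁ + r₂)/2 = (18000 + 48800)/2 = 33400 km.
Half the transfer-orbit period gives t = π√(a_t³/μ) = 41140 s.
Converting: 41140 s ÷ 3600 s/hour = 11.4 hours.

t = 11.4 hours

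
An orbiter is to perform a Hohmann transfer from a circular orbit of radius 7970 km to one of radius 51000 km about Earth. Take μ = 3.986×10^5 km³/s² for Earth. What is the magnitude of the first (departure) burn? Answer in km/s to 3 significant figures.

Semi-major axis of the transfer orbit: a_t = (7970 + 51000)/2 = 29485 km.
Circular speed at r = 7970 km: v_c = √(μ/r) = 7.072 km/s.
Vis-viva on the transfer ellipse at r = 7970 km gives v_t = √[μ(2/r − 1/a_t)] = 9.301 km/s.
Δv₁ = |v_t − v_c| = |9.301 − 7.072| = 2.229 km/s.

Δv₁ = 2.23 km/s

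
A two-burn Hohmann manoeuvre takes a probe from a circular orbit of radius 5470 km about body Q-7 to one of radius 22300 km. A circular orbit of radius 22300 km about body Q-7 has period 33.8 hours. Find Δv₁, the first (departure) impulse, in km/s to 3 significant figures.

Δv₁ = 0.621 km/s

From Kepler's third law T² = 4π²r³/μ at r = 22300 km, T = 33.8 hours = 33.8 × 3600 s = 1.2168×10^5 s: μ = 4π²r³/T² = 29569.0 km³/s².
The Hohmann ellipse has a_t = (r₁ + r₂)/2 = 13885 km.
Circular speed at r = 5470 km: v_c = √(μ/r) = 2.3250 km/s.
Vis-viva on the transfer ellipse at r = 5470 km gives v_t = √[μ(2/r − 1/a_t)] = 2.9465 km/s.
Δv₁ = |v_t − v_c| = |2.9465 − 2.3250| = 0.6215 km/s.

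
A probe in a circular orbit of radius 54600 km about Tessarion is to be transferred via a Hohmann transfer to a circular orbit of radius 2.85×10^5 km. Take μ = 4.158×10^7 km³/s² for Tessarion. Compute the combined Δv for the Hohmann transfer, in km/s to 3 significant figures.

The Hohmann ellipse has a_t = (r₁ + r₂)/2 = 1.698×10^5 km.
At r₁ the circular-orbit speed is v₁ = √(μ/r₁) = 27.5960 km/s.
Transfer-orbit speed at r₁ (vis-viva equation): v_p = √[μ(2/r₁ − 1/a_t)] = 35.7519 km/s.
First burn Δv₁ = |v_p − v₁| = 8.1559 km/s.
Circular speed at r₂: v₂ = √(μ/r₂) = 12.0787 km/s.
Transfer-orbit speed at r₂: v_a = √[μ(2/r₂ − 1/a_t)] = 6.84932 km/s.
Second burn Δv₂ = |v₂ − v_a| = 5.2294 km/s.
Total Δv = Δv₁ + Δv₂ = 13.39 km/s.

Δv = 13.4 km/s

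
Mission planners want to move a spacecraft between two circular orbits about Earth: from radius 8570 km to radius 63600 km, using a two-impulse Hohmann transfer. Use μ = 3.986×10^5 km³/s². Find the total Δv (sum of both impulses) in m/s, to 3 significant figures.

The Hohmann ellipse has a_t = (r₁ + r₂)/2 = 36085 km.
Circular speed at r₁: v₁ = √(μ/r₁) = √(3.986×10^5/8570) = 6.8199 km/s.
On the transfer ellipse at r₁, v² = μ(2/r − 1/a) gives v_p = √[μ(2/r₁ − 1/a_t)] = 9.0541 km/s.
First burn Δv₁ = |v_p − v₁| = 2.2342 km/s.
Circular speed at r₂: v₂ = √(μ/r₂) = 2.50346 km/s.
Transfer-orbit speed at r₂: v_a = √[μ(2/r₂ − 1/a_t)] = 1.22002 km/s.
Second burn Δv₂ = |v₂ − v_a| = 1.2834 km/s.
Δv = Δv₁ + Δv₂ = 2.2342 + 1.2834 = 3.518 km/s.

Δv = 3520 m/s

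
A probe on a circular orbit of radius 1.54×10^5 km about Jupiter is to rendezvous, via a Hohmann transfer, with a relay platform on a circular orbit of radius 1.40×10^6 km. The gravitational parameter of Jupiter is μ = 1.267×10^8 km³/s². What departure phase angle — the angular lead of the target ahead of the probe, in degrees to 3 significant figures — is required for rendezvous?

Semi-major axis of the transfer orbit: a_t = (1.540×10^5 + 1.400×10^6)/2 = 7.770×10^5 km.
Transfer time t = π√(a_t³/μ) = 1.91158×10^5 s.
Target angular speed ω₂ = √(μ/r₂³) = 6.79511×10^-6 rad/s.
Angle swept by the target during transfer: ω₂·t = 1.2989 rad = 74.42°.
Arrival is 180° from departure on the ellipse, so φ = 180° − 74.42° = 106°.

φ = 106°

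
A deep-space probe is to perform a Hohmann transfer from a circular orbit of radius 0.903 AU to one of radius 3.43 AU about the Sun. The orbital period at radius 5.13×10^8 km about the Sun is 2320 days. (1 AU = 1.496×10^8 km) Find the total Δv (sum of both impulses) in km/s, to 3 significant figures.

From Kepler's third law T² = 4π²r³/μ at r = 5.13×10^8 km, T = 2320 days = 2320 × 86400 s = 2.00448×10^8 s: μ = 4π²r³/T² = 1.32650×10^11 km³/s².
In km: r₁ = 0.903 × 1.496×10^8 = 1.350888×10^8 km; r₂ = 3.43 × 1.496×10^8 = 5.13128×10^8 km.
Semi-major axis of the transfer orbit: a_t = (1.350888×10^8 + 5.13128×10^8)/2 = 3.241084×10^8 km.
Circular speed at r₁: v₁ = √(μ/r₁) = √(1.32650×10^11/1.350888×10^8) = 31.336 km/s.
Transfer-orbit speed at r₁ (v² = μ(2/r − 1/a)): v_p = √[μ(2/r₁ − 1/a_t)] = 39.429 km/s.
First burn Δv₁ = |v_p − v₁| = 8.093 km/s.
At r₂, v₂ = √(μ/r₂) = 16.078 km/s.
Transfer-orbit speed at r₂: v_a = √[μ(2/r₂ − 1/a_t)] = 10.380 km/s.
Second burn Δv₂ = |v₂ − v_a| = 5.698 km/s.
Δv = Δv₁ + Δv₂ = 8.093 + 5.698 = 13.79 km/s.

Δv = 13.8 km/s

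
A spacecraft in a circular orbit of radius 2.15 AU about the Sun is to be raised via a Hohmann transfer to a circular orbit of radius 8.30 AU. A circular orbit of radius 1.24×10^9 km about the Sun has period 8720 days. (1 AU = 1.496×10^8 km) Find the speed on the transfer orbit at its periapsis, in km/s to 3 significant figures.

From Kepler's third law T² = 4π²r³/μ at r = 1.24×10^9 km, T = 8720 days = 8720 × 86400 s = 7.53408×10^8 s: μ = 4π²r³/T² = 1.32606×10^11 km³/s².
In km: r₁ = 2.15 × 1.496×10^8 = 3.2164×10^8 km; r₂ = 8.30 × 1.496×10^8 = 1.24168×10^9 km.
Transfer-ellipse semi-major axis a_t = (r₁ + r₂)/2 = (3.2164×10^8 + 1.24168×10^9)/2 = 7.8166×10^8 km.
The periapsis of the transfer ellipse is at r = 3.2164×10^8 km.
Vis-viva: v = √[μ(2/r − 1/a_t)] = √[1.32606×10^11 × (2/3.2164×10^8 − 1/7.8166×10^8)] = 25.59 km/s.

v = 25.6 km/s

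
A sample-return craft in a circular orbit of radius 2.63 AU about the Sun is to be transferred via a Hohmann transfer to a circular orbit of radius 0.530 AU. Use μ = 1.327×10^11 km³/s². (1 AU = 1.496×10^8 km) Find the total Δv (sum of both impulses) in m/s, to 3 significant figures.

In km: r₁ = 2.63 × 1.496×10^8 = 3.93448×10^8 km; r₂ = 0.530 × 1.496×10^8 = 7.9288×10^7 km.
Semi-major axis of the transfer orbit: a_t = (3.93448×10^8 + 7.9288×10^7)/2 = 2.36368×10^8 km.
At r₁ the circular-orbit speed is v₁ = √(μ/r₁) = 18.365 km/s.
Transfer-orbit speed at r₁ (v² = μ(2/r − 1/a)): v_a = √[μ(2/r₁ − 1/a_t)] = 10.637 km/s.
First burn Δv₁ = |v_a − v₁| = 7.728 km/s.
Circular speed at r₂: v₂ = √(μ/r₂) = 40.91 km/s.
Transfer-orbit speed at r₂: v_p = √[μ(2/r₂ − 1/a_t)] = 52.78 km/s.
Second burn Δv₂ = |v₂ − v_p| = 11.87 km/s.
Δv = Δv₁ + Δv₂ = 7.728 + 11.87 = 19.60 km/s.

Δv = 19600 m/s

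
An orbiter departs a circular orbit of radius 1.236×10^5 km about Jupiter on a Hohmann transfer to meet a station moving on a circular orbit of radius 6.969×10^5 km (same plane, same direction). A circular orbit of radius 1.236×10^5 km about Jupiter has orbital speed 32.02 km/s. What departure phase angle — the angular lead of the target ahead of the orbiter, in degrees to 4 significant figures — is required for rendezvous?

φ = 98.70°

From the circular-orbit relation v² = μ/r at r = 1.236×10^5 km: μ = v²r = (32.02)² × 1.236×10^5 = 1.26725×10^8 km³/s².
Transfer-ellipse semi-major axis a_t = (r₁ + r₂)/2 = (1.236×10^5 + 6.969×10^5)/2 = 4.1025×10^5 km.
The half-period of the transfer ellipse is t = π√(a_t³/μ) = 73330 s.
Target angular speed ω₂ = √(μ/r₂³) = 1.935×10^-5 rad/s.
Angle swept by the target during transfer: ω₂·t = 1.419 rad = 81.30°.
Arrival is 180° from departure on the ellipse, so φ = 180° − 81.30° = 98.70°.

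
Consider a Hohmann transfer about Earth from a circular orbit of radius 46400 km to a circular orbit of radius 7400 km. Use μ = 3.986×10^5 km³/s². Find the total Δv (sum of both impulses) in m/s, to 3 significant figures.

Δv = 3690 m/s

Semi-major axis of the transfer orbit: a_t = (46400 + 7400)/2 = 26900 km.
Circular speed at r₁: v₁ = √(μ/r₁) = √(3.986×10^5/46400) = 2.931 km/s.
On the transfer ellipse at r₁, v² = μ(2/r − 1/a) gives v_a = √[μ(2/r₁ − 1/a_t)] = 1.537 km/s.
First burn Δv₁ = |v_a − v₁| = 1.394 km/s.
At r₂, v₂ = √(μ/r₂) = 7.339 km/s.
Transfer-orbit speed at r₂: v_p = √[μ(2/r₂ − 1/a_t)] = 9.639 km/s.
Second burn Δv₂ = |v₂ − v_p| = 2.300 km/s.
Total Δv = Δv₁ + Δv₂ = 3.694 km/s.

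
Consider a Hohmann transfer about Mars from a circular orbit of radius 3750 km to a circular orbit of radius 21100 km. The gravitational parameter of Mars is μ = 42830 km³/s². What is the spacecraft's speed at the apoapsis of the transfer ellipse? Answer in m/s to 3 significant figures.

Semi-major axis of the transfer orbit: a_t = (3750 + 21100)/2 = 12425 km.
The apoapsis of the transfer ellipse is at r = 21100 km.
Applying v² = μ(2/r − 1/a_t): v = 0.7827 km/s.

v = 783 m/s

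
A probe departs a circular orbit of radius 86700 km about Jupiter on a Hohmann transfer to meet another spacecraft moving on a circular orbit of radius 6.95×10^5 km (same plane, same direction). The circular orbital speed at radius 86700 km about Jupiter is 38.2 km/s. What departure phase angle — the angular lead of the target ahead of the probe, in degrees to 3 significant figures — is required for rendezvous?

φ = 104°

From the circular-orbit relation v² = μ/r at r = 86700 km: μ = v²r = (38.2)² × 86700 = 1.26516×10^8 km³/s².
Semi-major axis of the transfer orbit: a_t = (86700 + 6.950×10^5)/2 = 3.9085×10^5 km.
The half-period of the transfer ellipse is t = π√(a_t³/μ) = 68248 s.
The target's mean motion on its circular orbit is ω₂ = √(μ/r₂³) = 1.9413×10^-5 rad/s.
Angle swept by the target during transfer: ω₂·t = 1.3249 rad = 75.91°.
Arrival is 180° from departure on the ellipse, so φ = 180° − 75.91° = 104°.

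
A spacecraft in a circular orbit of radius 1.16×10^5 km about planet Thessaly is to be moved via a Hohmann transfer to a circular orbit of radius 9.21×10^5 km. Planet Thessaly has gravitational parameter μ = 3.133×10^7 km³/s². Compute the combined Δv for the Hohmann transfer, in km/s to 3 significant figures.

Transfer-ellipse semi-major axis a_t = (r₁ + r₂)/2 = (1.160×10^5 + 9.210×10^5)/2 = 5.185×10^5 km.
Circular speed at r₁: v₁ = √(μ/r₁) = √(3.133×10^7/1.160×10^5) = 16.434 km/s.
Transfer-orbit speed at r₁ (vis-viva equation): v_p = √[μ(2/r₁ − 1/a_t)] = 21.903 km/s.
First burn Δv₁ = |v_p − v₁| = 5.469 km/s.
Circular speed at r₂: v₂ = √(μ/r₂) = 5.8324 km/s.
Transfer-orbit speed at r₂: v_a = √[μ(2/r₂ − 1/a_t)] = 2.7587 km/s.
Second burn Δv₂ = |v₂ − v_a| = 3.074 km/s.
Total Δv = Δv₁ + Δv₂ = 8.543 km/s.

Δv = 8.54 km/s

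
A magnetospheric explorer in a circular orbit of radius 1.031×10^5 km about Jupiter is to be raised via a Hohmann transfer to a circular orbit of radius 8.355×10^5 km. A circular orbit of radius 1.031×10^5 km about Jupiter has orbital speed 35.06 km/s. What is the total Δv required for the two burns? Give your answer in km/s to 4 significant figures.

Δv = 18.26 km/s

From the circular-orbit relation v² = μ/r at r = 1.031×10^5 km: μ = v²r = (35.06)² × 1.031×10^5 = 1.26731×10^8 km³/s².
Semi-major axis of the transfer orbit: a_t = (1.031×10^5 + 8.355×10^5)/2 = 4.693×10^5 km.
At r₁ the circular-orbit speed is v₁ = √(μ/r₁) = 35.06 km/s.
Transfer-orbit speed at r₁ (vis-viva): v_p = √[μ(2/r₁ − 1/a_t)] = 46.78 km/s.
First burn Δv₁ = |v_p − v₁| = 11.72 km/s.
At r₂, v₂ = √(μ/r₂) = 12.316 km/s.
Transfer-orbit speed at r₂: v_a = √[μ(2/r₂ − 1/a_t)] = 5.7726 km/s.
Second burn Δv₂ = |v₂ − v_a| = 6.543 km/s.
Δv = Δv₁ + Δv₂ = 11.72 + 6.543 = 18.26 km/s.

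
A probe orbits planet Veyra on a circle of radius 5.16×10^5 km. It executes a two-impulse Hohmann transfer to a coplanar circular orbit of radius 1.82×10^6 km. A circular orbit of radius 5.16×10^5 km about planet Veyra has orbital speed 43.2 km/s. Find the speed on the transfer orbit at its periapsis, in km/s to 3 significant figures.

v = 53.9 km/s

From the circular-orbit relation v² = μ/r at r = 5.16×10^5 km: μ = v²r = (43.2)² × 5.16×10^5 = 9.62980×10^8 km³/s².
Transfer-ellipse semi-major axis a_t = (r₁ + r₂)/2 = (5.160×10^5 + 1.820×10^6)/2 = 1.168×10^6 km.
At periapsis, r = 5.160×10^5 km.
Applying v² = μ(2/r − 1/a_t): v = 53.93 km/s.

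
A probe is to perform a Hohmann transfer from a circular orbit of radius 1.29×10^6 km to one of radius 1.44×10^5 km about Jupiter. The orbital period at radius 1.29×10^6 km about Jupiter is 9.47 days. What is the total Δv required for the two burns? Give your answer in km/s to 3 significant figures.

Δv = 15.6 km/s

From Kepler's third law T² = 4π²r³/μ at r = 1.29×10^6 km, T = 9.47 days = 9.47 × 86400 s = 8.18208×10^5 s: μ = 4π²r³/T² = 1.26591×10^8 km³/s².
The Hohmann ellipse has a_t = (r₁ + r₂)/2 = 7.170×10^5 km.
Circular speed at r₁: v₁ = √(μ/r₁) = √(1.26591×10^8/1.290×10^6) = 9.906 km/s.
On the transfer ellipse at r₁, vis-viva equation gives v_a = √[μ(2/r₁ − 1/a_t)] = 4.439 km/s.
First burn Δv₁ = |v_a − v₁| = 5.467 km/s.
At r₂, v₂ = √(μ/r₂) = 29.65 km/s.
Transfer-orbit speed at r₂: v_p = √[μ(2/r₂ − 1/a_t)] = 39.77 km/s.
Second burn Δv₂ = |v₂ − v_p| = 10.12 km/s.
Δv = Δv₁ + Δv₂ = 5.467 + 10.12 = 15.59 km/s.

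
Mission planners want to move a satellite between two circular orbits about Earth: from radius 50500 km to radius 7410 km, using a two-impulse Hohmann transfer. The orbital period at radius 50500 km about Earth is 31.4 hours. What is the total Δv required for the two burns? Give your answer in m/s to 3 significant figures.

From Kepler's third law T² = 4π²r³/μ at r = 50500 km, T = 31.4 hours = 31.4 × 3600 s = 1.1304×10^5 s: μ = 4π²r³/T² = 3.97896×10^5 km³/s².
Semi-major axis of the transfer orbit: a_t = (50500 + 7410)/2 = 28955 km.
At r₁ the circular-orbit speed is v₁ = √(μ/r₁) = 2.807 km/s.
Transfer-orbit speed at r₁ (vis-viva): v_a = √[μ(2/r₁ − 1/a_t)] = 1.420 km/s.
First burn Δv₁ = |v_a − v₁| = 1.387 km/s.
At r₂, v₂ = √(μ/r₂) = 7.3278 km/s.
Transfer-orbit speed at r₂: v_p = √[μ(2/r₂ − 1/a_t)] = 9.6774 km/s.
Second burn Δv₂ = |v₂ − v_p| = 2.350 km/s.
Δv = Δv₁ + Δv₂ = 1.387 + 2.350 = 3.737 km/s.

Δv = 3740 m/s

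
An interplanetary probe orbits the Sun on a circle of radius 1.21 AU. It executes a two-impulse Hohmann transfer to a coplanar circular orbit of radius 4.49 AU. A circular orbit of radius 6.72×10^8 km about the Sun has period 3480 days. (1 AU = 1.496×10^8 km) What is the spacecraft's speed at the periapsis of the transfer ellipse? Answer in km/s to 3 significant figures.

v = 34.0 km/s

From Kepler's third law T² = 4π²r³/μ at r = 6.72×10^8 km, T = 3480 days = 3480 × 86400 s = 3.00672×10^8 s: μ = 4π²r³/T² = 1.32520×10^11 km³/s².
In km: r₁ = 1.21 × 1.496×10^8 = 1.81016×10^8 km; r₂ = 4.49 × 1.496×10^8 = 6.71704×10^8 km.
The Hohmann ellipse has a_t = (r₁ + r₂)/2 = 4.2636×10^8 km.
The periapsis of the transfer ellipse is at r = 1.81016×10^8 km.
From the vis-viva equation, v = √[μ(2/r − 1/a_t)] = 33.96 km/s.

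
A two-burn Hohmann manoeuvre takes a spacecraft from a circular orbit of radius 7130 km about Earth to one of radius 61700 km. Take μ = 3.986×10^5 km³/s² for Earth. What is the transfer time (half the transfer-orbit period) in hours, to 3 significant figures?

Transfer-ellipse semi-major axis a_t = (r₁ + r₂)/2 = (7130 + 61700)/2 = 34415 km.
By Kepler's third law the transfer-orbit period is T = 2π√(a_t³/μ), so t = T/2 = 31769 s.
Converting: 31769 s ÷ 3600 s/hour = 8.82 hours.

t = 8.82 hours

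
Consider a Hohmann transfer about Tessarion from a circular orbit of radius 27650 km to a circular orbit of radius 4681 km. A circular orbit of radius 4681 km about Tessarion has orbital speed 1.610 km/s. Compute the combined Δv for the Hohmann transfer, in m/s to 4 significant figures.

Δv = 801.6 m/s

From the circular-orbit relation v² = μ/r at r = 4681 km: μ = v²r = (1.610)² × 4681 = 12133.6 km³/s².
The Hohmann ellipse has a_t = (r₁ + r₂)/2 = 16165.5 km.
Circular speed at r₁: v₁ = √(μ/r₁) = √(12133.6/27650) = 0.66244 km/s.
On the transfer ellipse at r₁, vis-viva gives v_a = √[μ(2/r₁ − 1/a_t)] = 0.35647 km/s.
First burn Δv₁ = |v_a − v₁| = 0.3060 km/s.
At r₂, v₂ = √(μ/r₂) = 1.6100 km/s.
Transfer-orbit speed at r₂: v_p = √[μ(2/r₂ − 1/a_t)] = 2.1056 km/s.
Second burn Δv₂ = |v₂ − v_p| = 0.4956 km/s.
Δv = Δv₁ + Δv₂ = 0.3060 + 0.4956 = 0.8016 km/s.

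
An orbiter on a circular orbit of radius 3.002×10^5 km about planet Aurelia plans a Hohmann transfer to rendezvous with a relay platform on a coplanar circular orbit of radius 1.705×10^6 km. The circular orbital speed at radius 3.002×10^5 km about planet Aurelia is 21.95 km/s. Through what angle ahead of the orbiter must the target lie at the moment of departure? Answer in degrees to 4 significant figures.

From the circular-orbit relation v² = μ/r at r = 3.002×10^5 km: μ = v²r = (21.95)² × 3.002×10^5 = 1.44637×10^8 km³/s².
The Hohmann ellipse has a_t = (r₁ + r₂)/2 = 1.0026×10^6 km.
Transfer time t = π√(a_t³/μ) = 2.6224×10^5 s.
The target's mean motion on its circular orbit is ω₂ = √(μ/r₂³) = 5.4020×10^-6 rad/s.
Angle swept by the target during transfer: ω₂·t = 1.4166 rad = 81.17°.
Arrival is 180° from departure on the ellipse, so φ = 180° − 81.17° = 98.83°.

φ = 98.83°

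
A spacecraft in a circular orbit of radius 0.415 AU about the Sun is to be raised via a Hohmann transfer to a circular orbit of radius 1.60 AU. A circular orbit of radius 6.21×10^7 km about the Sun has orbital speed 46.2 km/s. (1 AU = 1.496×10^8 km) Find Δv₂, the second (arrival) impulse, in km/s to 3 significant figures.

Δv₂ = 8.43 km/s

From the circular-orbit relation v² = μ/r at r = 6.21×10^7 km: μ = v²r = (46.2)² × 6.21×10^7 = 1.32549×10^11 km³/s².
In km: r₁ = 0.415 × 1.496×10^8 = 6.2084×10^7 km; r₂ = 1.60 × 1.496×10^8 = 2.3936×10^8 km.
Semi-major axis of the transfer orbit: a_t = (6.2084×10^7 + 2.3936×10^8)/2 = 1.50722×10^8 km.
On the circular orbit at r = 2.3936×10^8 km, v_c = √(μ/r) = 23.532 km/s.
Vis-viva on the transfer ellipse at r = 2.3936×10^8 km gives v_t = √[μ(2/r − 1/a_t)] = 15.103 km/s.
Δv₂ = |v_t − v_c| = |15.103 − 23.532| = 8.429 km/s.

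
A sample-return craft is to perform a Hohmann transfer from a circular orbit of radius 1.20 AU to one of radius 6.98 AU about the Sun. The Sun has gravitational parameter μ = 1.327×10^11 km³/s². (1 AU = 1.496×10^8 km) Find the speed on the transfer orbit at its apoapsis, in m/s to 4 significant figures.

v = 6106 m/s

In km: r₁ = 1.20 × 1.496×10^8 = 1.7952×10^8 km; r₂ = 6.98 × 1.496×10^8 = 1.044208×10^9 km.
Semi-major axis of the transfer orbit: a_t = (1.7952×10^8 + 1.044208×10^9)/2 = 6.11864×10^8 km.
At apoapsis, r = 1.044208×10^9 km.
Applying v² = μ(2/r − 1/a_t): v = 6.106 km/s.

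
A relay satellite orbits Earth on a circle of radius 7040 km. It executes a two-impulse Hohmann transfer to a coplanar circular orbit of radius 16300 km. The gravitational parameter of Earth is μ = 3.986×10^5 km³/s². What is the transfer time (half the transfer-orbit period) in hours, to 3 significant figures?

t = 1.74 hours

Semi-major axis of the transfer orbit: a_t = (7040 + 16300)/2 = 11670 km.
Transfer time t = π√(a_t³/μ) = π√((11670)³ / 3.986×10^5) = 6273 s.
Converting: 6273 s ÷ 3600 s/hour = 1.74 hours.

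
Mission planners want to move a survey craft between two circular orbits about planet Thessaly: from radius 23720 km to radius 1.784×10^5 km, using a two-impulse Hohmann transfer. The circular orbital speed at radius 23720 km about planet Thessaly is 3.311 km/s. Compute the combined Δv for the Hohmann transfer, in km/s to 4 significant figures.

Δv = 1.711 km/s

From the circular-orbit relation v² = μ/r at r = 23720 km: μ = v²r = (3.311)² × 23720 = 2.60036×10^5 km³/s².
Semi-major axis of the transfer orbit: a_t = (23720 + 1.784×10^5)/2 = 1.0106×10^5 km.
Circular speed at r₁: v₁ = √(μ/r₁) = √(2.60036×10^5/23720) = 3.31100 km/s.
Transfer-orbit speed at r₁ (vis-viva): v_p = √[μ(2/r₁ − 1/a_t)] = 4.39913 km/s.
First burn Δv₁ = |v_p − v₁| = 1.08813 km/s.
Circular speed at r₂: v₂ = √(μ/r₂) = 1.207311 km/s.
Transfer-orbit speed at r₂: v_a = √[μ(2/r₂ − 1/a_t)] = 0.5849070 km/s.
Second burn Δv₂ = |v₂ − v_a| = 0.622404 km/s.
Total Δv = Δv₁ + Δv₂ = 1.711 km/s.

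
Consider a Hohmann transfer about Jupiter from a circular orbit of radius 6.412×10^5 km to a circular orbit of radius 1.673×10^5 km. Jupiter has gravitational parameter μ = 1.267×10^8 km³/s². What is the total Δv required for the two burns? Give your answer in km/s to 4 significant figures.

Δv = 12.15 km/s

The Hohmann ellipse has a_t = (r₁ + r₂)/2 = 4.0425×10^5 km.
Circular speed at r₁: v₁ = √(μ/r₁) = √(1.267×10^8/6.412×10^5) = 14.057 km/s.
Transfer-orbit speed at r₁ (vis-viva): v_a = √[μ(2/r₁ − 1/a_t)] = 9.0430 km/s.
First burn Δv₁ = |v_a − v₁| = 5.014 km/s.
Circular speed at r₂: v₂ = √(μ/r₂) = 27.5195 km/s.
Transfer-orbit speed at r₂: v_p = √[μ(2/r₂ − 1/a_t)] = 34.6587 km/s.
Second burn Δv₂ = |v₂ − v_p| = 7.139 km/s.
Total Δv = Δv₁ + Δv₂ = 12.15 km/s.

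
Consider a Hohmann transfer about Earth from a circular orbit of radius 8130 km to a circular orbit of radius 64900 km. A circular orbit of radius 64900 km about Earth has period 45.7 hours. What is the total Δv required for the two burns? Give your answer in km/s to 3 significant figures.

Δv = 3.64 km/s

From Kepler's third law T² = 4π²r³/μ at r = 64900 km, T = 45.7 hours = 45.7 × 3600 s = 1.6452×10^5 s: μ = 4π²r³/T² = 3.98709×10^5 km³/s².
Semi-major axis of the transfer orbit: a_t = (8130 + 64900)/2 = 36515 km.
At r₁ the circular-orbit speed is v₁ = √(μ/r₁) = 7.003 km/s.
Transfer-orbit speed at r₁ (v² = μ(2/r − 1/a)): v_p = √[μ(2/r₁ − 1/a_t)] = 9.336 km/s.
First burn Δv₁ = |v_p − v₁| = 2.333 km/s.
At r₂, v₂ = √(μ/r₂) = 2.479 km/s.
Transfer-orbit speed at r₂: v_a = √[μ(2/r₂ − 1/a_t)] = 1.170 km/s.
Second burn Δv₂ = |v₂ − v_a| = 1.309 km/s.
Δv = Δv₁ + Δv₂ = 2.333 + 1.309 = 3.642 km/s.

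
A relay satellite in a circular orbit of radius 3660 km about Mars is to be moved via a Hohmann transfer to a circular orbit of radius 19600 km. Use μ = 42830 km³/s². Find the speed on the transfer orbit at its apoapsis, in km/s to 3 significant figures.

v = 0.829 km/s

The Hohmann ellipse has a_t = (r₁ + r₂)/2 = 11630 km.
At apoapsis, r = 19600 km.
From the vis-viva equation, v = √[μ(2/r − 1/a_t)] = 0.8293 km/s.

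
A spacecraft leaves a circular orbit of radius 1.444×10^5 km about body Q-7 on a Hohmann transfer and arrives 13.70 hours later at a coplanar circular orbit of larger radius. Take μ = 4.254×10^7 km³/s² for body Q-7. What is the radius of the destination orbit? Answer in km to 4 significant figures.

Transfer time t = 13.70 hours = 49320 s, and t = π√(a_t³/μ).
So a_t = (μ t²/π²)^(1/3) = (4.254×10^7 × (49320)² / π²)^(1/3) = 2.1887×10^5 km.
Since a_t = (r₁ + r₂)/2, r₂ = 2a_t − r₁ = 2×2.1887×10^5 − 1.444×10^5 = 2.9334×10^5 km.

r₂ = 2.933×10^5 km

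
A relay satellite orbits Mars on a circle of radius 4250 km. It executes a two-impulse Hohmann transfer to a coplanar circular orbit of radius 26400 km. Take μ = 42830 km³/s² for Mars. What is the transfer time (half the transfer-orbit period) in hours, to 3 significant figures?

Semi-major axis of the transfer orbit: a_t = (4250 + 26400)/2 = 15325 km.
By Kepler's third law the transfer-orbit period is T = 2π√(a_t³/μ), so t = T/2 = 28800 s.
Converting: 28800 s ÷ 3600 s/hour = 8.00 hours.

t = 8.00 hours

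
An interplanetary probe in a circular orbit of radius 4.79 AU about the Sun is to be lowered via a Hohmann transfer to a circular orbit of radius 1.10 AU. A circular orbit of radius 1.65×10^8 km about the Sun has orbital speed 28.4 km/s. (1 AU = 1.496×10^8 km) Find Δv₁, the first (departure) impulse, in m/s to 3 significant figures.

From the circular-orbit relation v² = μ/r at r = 1.65×10^8 km: μ = v²r = (28.4)² × 1.65×10^8 = 1.33082×10^11 km³/s².
In km: r₁ = 4.79 × 1.496×10^8 = 7.16584×10^8 km; r₂ = 1.10 × 1.496×10^8 = 1.6456×10^8 km.
Semi-major axis of the transfer orbit: a_t = (7.16584×10^8 + 1.6456×10^8)/2 = 4.40572×10^8 km.
Circular speed at r = 7.16584×10^8 km: v_c = √(μ/r) = 13.628 km/s.
Transfer-orbit speed at the same r (vis-viva, a = a_t): v_t = √[μ(2/r − 1/a_t)] = 8.3288 km/s.
Δv₁ = |v_t − v_c| = |8.3288 − 13.628| = 5.299 km/s.

Δv₁ = 5300 m/s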